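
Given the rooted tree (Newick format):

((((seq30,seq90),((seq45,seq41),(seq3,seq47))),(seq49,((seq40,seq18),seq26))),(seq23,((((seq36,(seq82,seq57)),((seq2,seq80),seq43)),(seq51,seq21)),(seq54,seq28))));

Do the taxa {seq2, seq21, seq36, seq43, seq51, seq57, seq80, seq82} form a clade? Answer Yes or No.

The most recent common ancestor of these taxa subtends (((seq36,(seq82,seq57)),((seq2,seq80),seq43)),(seq51,seq21)).
That clade has exactly 8 tips — every listed taxon and nothing else — so the group is monophyletic.

Yes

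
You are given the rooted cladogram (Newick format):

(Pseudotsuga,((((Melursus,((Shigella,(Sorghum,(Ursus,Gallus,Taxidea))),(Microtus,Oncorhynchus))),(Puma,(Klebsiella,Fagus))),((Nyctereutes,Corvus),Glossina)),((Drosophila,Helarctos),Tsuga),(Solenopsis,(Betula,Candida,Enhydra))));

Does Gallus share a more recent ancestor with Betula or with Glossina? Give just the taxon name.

Glossina

The MRCA of Gallus and Glossina subtends (((Melursus,((Shigella,(Sorghum,(Ursus,Gallus,Taxidea))),(Microtus,Oncorhynchus))),(Puma,(Klebsiella,Fagus))),((Nyctereutes,Corvus),Glossina)) (14 taxa).
The MRCA of Gallus and Betula subtends ((((Melursus,((Shigella,(Sorghum,(Ursus,Gallus,Taxidea))),(Microtus,Oncorhynchus))),(Puma,(Klebsiella,Fagus))),((Nyctereutes,Corvus),Glossina)),((Drosophila,Helarctos),Tsuga),(Solenopsis,(Betula,Candida,Enhydra))) (21 taxa).
The first is nested inside the second, so Gallus shares a more recent common ancestor with Glossina.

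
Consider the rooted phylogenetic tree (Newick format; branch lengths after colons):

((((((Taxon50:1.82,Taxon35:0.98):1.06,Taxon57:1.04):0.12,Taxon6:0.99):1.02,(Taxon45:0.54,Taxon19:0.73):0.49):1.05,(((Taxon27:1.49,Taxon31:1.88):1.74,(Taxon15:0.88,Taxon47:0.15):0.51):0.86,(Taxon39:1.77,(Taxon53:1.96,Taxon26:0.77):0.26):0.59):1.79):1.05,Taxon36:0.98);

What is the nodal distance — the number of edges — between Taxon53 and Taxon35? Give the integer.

9

The MRCA of Taxon53 and Taxon35 is the node subtending (((((Taxon50,Taxon35),Taxon57),Taxon6),(Taxon45,Taxon19)),(((Taxon27,Taxon31),(Taxon15,Taxon47)),(Taxon39,(Taxon53,Taxon26)))).
From Taxon53 up to that node: 4 branches. From Taxon35 up to the same node: 5 branches. Total: 4 + 5 = 9.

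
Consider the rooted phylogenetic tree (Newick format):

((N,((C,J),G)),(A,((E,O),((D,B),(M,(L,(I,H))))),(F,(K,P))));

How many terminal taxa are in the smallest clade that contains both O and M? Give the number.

The MRCA of O and M is the node subtending ((E,O),((D,B),(M,(L,(I,H))))).
That clade contains 8 terminal taxa: B, D, E, H, I, L, M, O.

8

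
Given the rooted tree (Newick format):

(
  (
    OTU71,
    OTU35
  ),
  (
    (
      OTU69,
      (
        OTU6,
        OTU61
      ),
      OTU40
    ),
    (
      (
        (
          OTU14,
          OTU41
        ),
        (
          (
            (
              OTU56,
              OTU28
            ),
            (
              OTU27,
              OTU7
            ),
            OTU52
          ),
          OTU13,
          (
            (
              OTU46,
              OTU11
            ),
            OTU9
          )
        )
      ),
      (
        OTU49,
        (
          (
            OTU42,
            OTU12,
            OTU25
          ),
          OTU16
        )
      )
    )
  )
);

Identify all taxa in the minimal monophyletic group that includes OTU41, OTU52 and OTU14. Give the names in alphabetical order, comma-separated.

Tracing OTU41: it sits inside (OTU14,OTU41).
Tracing OTU52: it sits inside ((OTU56,OTU28),(OTU27,OTU7),OTU52).
Tracing OTU14: it sits inside (OTU14,OTU41).
The smallest clade enclosing all 3 is ((OTU14,OTU41),(((OTU56,OTU28),(OTU27,OTU7),OTU52),OTU13,((OTU46,OTU11),OTU9))); the answer is its 11 terminal taxa in alphabetical order.

OTU11, OTU13, OTU14, OTU27, OTU28, OTU41, OTU46, OTU52, OTU56, OTU7, OTU9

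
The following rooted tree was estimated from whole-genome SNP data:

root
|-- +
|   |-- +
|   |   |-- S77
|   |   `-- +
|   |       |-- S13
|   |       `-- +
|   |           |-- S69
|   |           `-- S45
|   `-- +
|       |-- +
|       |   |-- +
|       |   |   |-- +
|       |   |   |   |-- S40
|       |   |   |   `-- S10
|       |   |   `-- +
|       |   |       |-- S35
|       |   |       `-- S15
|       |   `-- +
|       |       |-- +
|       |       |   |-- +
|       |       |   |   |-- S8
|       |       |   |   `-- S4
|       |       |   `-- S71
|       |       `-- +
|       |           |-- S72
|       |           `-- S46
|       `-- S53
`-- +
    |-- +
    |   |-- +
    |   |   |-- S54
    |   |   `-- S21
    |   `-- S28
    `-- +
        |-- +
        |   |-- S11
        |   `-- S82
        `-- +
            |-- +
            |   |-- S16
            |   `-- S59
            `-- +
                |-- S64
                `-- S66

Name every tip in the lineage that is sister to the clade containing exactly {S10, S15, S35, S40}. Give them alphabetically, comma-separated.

The clade containing exactly {S10, S15, S35, S40} attaches to the tree at the node subtending (((S40,S10),(S35,S15)),(((S8,S4),S71),(S72,S46))).
The other lineage descending from that same node — the sister group — is (((S8,S4),S71),(S72,S46)); its 5 tips in alphabetical order are the answer.

S4, S46, S71, S72, S8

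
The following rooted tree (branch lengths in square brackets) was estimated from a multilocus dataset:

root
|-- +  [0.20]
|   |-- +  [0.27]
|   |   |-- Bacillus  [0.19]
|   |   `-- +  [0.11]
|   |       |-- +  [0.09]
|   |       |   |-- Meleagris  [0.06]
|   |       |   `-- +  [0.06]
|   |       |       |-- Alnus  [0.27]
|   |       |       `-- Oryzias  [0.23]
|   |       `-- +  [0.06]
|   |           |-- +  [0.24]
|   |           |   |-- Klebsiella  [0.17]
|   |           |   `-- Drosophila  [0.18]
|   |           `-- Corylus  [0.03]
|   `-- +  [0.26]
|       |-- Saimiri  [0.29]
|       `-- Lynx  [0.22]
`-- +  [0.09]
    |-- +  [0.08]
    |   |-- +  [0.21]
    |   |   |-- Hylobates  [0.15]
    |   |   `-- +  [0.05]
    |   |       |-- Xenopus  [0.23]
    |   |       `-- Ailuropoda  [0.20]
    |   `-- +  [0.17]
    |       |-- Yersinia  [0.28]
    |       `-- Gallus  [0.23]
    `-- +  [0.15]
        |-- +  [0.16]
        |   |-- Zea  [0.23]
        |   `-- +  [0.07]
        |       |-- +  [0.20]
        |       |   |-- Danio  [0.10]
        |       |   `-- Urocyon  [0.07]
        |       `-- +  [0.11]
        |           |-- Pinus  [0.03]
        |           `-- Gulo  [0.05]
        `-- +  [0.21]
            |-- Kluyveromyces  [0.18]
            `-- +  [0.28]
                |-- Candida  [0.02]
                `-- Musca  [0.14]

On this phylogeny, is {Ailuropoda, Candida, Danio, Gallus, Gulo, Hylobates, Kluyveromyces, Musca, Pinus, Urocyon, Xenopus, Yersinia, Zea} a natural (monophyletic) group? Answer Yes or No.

The most recent common ancestor of these taxa subtends (((Hylobates,(Xenopus,Ailuropoda)),(Yersinia,Gallus)),((Zea,((Danio,Urocyon),(Pinus,Gulo))),(Kluyveromyces,(Candida,Musca)))).
That clade has exactly 13 tips — every listed taxon and nothing else — so the group is monophyletic.

Yes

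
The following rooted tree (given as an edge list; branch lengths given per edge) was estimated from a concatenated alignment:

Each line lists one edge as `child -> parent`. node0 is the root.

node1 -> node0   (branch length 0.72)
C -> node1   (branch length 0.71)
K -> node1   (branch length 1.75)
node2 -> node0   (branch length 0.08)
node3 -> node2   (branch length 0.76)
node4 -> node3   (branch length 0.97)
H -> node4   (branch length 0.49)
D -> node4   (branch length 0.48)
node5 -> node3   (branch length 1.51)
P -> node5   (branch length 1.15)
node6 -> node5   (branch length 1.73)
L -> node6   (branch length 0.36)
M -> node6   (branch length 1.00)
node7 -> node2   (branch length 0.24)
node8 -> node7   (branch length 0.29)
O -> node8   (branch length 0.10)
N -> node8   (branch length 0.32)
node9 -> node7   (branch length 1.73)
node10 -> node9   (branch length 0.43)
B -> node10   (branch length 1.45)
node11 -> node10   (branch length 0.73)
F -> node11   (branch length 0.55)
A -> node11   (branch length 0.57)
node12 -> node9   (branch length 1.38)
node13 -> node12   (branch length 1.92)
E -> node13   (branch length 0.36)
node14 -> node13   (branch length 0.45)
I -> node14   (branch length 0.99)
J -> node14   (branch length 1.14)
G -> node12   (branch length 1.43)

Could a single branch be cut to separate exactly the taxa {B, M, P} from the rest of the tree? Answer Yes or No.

The MRCA of the listed taxa subtends (((H,D),(P,(L,M))),((O,N),((B,(F,A)),((E,(I,J)),G)))).
That clade also contains A, D, E, F, G, H, I, J, L, N, O, which are not in the proposed group, so the group is not monophyletic.

No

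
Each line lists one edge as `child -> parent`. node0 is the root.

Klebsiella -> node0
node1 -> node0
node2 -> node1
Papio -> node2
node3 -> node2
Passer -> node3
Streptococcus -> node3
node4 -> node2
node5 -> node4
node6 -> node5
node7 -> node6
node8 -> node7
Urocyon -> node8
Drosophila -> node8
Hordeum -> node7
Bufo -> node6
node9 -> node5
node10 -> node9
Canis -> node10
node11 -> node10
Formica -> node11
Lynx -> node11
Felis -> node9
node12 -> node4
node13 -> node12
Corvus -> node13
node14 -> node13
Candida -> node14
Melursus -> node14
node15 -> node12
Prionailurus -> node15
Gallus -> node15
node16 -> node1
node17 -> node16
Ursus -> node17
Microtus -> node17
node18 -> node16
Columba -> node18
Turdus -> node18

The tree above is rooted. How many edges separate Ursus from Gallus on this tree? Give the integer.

The MRCA of Ursus and Gallus is the node subtending ((Papio,(Passer,Streptococcus),(((((Urocyon,Drosophila),Hordeum),Bufo),((Canis,(Formica,Lynx)),Felis)),((Corvus,(Candida,Melursus)),(Prionailurus,Gallus)))),((Ursus,Microtus),(Columba,Turdus))).
From Ursus up to that node: 3 branches. From Gallus up to the same node: 5 branches. Total: 3 + 5 = 8.

8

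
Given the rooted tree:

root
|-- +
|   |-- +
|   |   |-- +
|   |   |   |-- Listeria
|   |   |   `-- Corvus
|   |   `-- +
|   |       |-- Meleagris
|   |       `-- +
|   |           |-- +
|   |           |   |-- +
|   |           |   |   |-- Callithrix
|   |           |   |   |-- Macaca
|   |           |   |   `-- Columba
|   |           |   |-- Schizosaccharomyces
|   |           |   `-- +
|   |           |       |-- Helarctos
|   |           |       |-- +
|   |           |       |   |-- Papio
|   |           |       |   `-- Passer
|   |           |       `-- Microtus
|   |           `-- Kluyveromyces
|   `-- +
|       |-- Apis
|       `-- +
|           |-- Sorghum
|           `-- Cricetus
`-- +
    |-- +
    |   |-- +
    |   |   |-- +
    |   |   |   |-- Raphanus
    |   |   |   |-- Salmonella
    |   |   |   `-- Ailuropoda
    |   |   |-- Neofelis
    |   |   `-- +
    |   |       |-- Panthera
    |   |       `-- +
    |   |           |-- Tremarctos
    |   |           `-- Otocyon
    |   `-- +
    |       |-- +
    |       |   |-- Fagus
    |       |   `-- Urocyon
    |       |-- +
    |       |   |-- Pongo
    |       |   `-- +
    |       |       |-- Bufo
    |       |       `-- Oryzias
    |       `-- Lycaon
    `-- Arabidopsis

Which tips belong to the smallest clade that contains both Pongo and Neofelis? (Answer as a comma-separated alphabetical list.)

Tracing Pongo: it sits inside (Pongo,(Bufo,Oryzias)).
Tracing Neofelis: it sits inside ((Raphanus,Salmonella,Ailuropoda),Neofelis,(Panthera,(Tremarctos,Otocyon))).
The smallest clade enclosing both is (((Raphanus,Salmonella,Ailuropoda),Neofelis,(Panthera,(Tremarctos,Otocyon))),((Fagus,Urocyon),(Pongo,(Bufo,Oryzias)),Lycaon)); the answer is its 13 terminal taxa in alphabetical order.

Ailuropoda, Bufo, Fagus, Lycaon, Neofelis, Oryzias, Otocyon, Panthera, Pongo, Raphanus, Salmonella, Tremarctos, Urocyon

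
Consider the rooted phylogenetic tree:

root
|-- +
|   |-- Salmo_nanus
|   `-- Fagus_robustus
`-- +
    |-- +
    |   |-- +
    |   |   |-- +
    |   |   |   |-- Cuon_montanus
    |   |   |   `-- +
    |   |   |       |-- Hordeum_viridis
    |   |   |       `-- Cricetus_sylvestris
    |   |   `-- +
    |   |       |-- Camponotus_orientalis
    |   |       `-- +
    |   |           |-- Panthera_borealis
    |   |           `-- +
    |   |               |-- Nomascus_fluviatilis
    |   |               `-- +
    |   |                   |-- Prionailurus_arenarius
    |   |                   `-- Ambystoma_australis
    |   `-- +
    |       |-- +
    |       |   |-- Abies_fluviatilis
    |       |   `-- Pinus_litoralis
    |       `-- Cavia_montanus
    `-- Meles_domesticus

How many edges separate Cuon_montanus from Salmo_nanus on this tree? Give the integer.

7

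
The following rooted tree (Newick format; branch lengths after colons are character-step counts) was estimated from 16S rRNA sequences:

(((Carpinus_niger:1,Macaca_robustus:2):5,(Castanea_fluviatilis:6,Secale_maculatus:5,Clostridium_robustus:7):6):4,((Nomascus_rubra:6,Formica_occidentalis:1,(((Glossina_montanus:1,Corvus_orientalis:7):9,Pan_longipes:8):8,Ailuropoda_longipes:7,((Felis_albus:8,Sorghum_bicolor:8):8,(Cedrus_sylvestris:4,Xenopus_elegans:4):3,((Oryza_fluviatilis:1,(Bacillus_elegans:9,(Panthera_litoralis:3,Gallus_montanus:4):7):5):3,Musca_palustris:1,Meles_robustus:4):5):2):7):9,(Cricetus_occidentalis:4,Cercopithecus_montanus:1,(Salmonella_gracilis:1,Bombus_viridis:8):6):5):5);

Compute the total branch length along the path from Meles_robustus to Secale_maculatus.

47

The path runs Meles_robustus → … → MRCA → … → Secale_maculatus; the MRCA is the root of the tree.
Branch lengths along that path: 4 + 5 + 2 + 7 + 9 + 5 + 4 + 6 + 5 = 47.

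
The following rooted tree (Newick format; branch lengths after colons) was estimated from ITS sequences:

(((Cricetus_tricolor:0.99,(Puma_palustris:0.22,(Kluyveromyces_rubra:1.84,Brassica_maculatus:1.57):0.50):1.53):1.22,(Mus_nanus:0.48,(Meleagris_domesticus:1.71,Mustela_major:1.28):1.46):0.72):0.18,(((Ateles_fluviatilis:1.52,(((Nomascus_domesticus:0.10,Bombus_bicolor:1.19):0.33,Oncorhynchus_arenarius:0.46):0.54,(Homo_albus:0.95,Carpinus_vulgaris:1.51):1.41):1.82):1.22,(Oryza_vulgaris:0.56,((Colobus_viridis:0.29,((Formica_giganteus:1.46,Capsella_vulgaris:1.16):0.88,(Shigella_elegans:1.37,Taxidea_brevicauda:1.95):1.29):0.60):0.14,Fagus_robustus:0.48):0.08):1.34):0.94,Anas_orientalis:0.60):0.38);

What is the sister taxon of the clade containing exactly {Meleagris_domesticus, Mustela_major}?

The clade containing exactly {Meleagris_domesticus, Mustela_major} attaches to the tree at the node subtending (Mus_nanus,(Meleagris_domesticus,Mustela_major)).
The other lineage descending from that same node — the sister group — is the single tip Mus_nanus.

Mus_nanus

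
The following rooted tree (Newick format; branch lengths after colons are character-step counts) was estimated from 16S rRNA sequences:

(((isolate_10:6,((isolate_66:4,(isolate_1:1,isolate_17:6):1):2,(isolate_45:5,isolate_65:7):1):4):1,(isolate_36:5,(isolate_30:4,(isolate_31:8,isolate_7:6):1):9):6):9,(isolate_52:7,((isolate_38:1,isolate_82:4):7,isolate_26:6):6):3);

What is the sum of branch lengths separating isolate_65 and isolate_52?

The path runs isolate_65 → … → MRCA → … → isolate_52; the MRCA is the root of the tree.
Branch lengths along that path: 7 + 1 + 4 + 1 + 9 + 3 + 7 = 32.

32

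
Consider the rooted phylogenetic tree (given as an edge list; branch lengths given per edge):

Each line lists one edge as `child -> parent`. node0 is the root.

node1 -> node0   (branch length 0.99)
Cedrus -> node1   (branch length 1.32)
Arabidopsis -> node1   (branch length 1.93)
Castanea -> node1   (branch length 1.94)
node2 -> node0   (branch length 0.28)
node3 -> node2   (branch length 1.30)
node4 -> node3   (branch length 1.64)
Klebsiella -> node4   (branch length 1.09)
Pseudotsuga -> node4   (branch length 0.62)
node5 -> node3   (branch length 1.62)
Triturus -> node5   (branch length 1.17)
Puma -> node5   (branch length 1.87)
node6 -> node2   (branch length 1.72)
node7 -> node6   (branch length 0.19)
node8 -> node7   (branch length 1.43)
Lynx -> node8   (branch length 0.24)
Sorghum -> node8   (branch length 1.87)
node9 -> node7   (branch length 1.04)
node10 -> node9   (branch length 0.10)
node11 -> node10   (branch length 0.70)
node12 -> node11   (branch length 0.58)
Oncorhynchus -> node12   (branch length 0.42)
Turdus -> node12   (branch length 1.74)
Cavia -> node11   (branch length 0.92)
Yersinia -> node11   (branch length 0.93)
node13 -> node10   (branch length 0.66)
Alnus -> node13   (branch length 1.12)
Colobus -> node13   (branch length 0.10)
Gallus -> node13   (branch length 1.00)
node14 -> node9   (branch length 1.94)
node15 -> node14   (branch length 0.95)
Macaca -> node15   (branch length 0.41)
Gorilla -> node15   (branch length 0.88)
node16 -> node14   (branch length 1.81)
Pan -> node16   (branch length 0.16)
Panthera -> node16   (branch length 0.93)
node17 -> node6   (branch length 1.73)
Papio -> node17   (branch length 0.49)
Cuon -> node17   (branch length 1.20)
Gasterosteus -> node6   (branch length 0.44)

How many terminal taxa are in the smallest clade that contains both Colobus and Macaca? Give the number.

11

The MRCA of Colobus and Macaca is the node subtending ((((Oncorhynchus,Turdus),Cavia,Yersinia),(Alnus,Colobus,Gallus)),((Macaca,Gorilla),(Pan,Panthera))).
That clade contains 11 terminal taxa: Alnus, Cavia, Colobus, Gallus, Gorilla, Macaca, Oncorhynchus, Pan, Panthera, Turdus, Yersinia.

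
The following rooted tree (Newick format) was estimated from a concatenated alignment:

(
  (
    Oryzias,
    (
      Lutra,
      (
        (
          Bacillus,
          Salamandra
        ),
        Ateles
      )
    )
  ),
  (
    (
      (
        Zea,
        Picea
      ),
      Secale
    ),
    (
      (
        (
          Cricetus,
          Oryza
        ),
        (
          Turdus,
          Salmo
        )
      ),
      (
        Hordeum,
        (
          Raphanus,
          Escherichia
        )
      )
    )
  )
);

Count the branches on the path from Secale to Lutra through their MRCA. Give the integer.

The MRCA of Secale and Lutra is the root of the tree.
From Secale up to that node: 3 branches. From Lutra up to the same node: 3 branches. Total: 3 + 3 = 6.

6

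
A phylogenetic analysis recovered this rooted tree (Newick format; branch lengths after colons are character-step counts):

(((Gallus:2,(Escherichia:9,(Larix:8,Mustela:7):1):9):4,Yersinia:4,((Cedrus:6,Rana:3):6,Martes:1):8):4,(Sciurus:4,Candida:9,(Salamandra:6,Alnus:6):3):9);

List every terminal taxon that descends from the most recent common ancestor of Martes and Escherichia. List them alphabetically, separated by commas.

Tracing Martes: it sits inside ((Cedrus,Rana),Martes).
Tracing Escherichia: it sits inside (Escherichia,(Larix,Mustela)).
The smallest clade enclosing both is ((Gallus,(Escherichia,(Larix,Mustela))),Yersinia,((Cedrus,Rana),Martes)); the answer is its 8 terminal taxa in alphabetical order.

Cedrus, Escherichia, Gallus, Larix, Martes, Mustela, Rana, Yersinia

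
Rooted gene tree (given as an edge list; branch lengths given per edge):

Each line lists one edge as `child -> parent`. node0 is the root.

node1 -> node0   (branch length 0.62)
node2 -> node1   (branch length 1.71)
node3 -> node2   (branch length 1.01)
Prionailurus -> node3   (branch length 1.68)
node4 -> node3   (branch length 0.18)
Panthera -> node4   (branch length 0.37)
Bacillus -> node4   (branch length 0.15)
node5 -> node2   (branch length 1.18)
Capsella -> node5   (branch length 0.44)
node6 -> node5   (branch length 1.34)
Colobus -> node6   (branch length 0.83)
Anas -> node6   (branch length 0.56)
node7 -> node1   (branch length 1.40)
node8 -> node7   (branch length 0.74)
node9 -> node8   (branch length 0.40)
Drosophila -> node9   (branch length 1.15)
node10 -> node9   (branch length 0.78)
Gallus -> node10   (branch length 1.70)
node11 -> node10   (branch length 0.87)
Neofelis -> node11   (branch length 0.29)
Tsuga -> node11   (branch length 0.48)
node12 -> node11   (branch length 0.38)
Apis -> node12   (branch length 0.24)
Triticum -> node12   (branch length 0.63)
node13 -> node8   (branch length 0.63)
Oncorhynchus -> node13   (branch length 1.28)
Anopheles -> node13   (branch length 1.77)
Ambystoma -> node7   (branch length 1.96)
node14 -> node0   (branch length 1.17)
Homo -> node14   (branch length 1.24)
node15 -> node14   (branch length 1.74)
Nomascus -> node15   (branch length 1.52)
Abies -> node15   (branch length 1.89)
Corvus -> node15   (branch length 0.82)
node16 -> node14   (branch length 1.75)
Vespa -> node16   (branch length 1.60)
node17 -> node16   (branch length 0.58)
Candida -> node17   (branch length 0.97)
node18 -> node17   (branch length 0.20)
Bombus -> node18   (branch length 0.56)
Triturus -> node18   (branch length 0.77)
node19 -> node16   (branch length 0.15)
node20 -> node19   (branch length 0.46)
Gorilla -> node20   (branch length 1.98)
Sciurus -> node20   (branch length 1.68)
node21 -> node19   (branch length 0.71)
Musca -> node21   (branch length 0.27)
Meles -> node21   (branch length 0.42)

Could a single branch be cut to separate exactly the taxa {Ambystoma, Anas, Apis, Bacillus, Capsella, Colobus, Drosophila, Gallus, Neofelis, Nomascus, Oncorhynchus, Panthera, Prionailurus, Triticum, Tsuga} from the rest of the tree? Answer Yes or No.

The MRCA of the listed taxa is the root, so the smallest clade containing them is the whole tree.
That clade also contains Abies, Anopheles, Bombus, Candida, Corvus, Gorilla, Homo, Meles, Musca, Sciurus, Triturus, Vespa, which are not in the proposed group, so the group is not monophyletic.

No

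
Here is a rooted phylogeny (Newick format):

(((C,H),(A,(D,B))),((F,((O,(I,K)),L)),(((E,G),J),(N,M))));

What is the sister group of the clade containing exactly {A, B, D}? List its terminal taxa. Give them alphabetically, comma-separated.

C, H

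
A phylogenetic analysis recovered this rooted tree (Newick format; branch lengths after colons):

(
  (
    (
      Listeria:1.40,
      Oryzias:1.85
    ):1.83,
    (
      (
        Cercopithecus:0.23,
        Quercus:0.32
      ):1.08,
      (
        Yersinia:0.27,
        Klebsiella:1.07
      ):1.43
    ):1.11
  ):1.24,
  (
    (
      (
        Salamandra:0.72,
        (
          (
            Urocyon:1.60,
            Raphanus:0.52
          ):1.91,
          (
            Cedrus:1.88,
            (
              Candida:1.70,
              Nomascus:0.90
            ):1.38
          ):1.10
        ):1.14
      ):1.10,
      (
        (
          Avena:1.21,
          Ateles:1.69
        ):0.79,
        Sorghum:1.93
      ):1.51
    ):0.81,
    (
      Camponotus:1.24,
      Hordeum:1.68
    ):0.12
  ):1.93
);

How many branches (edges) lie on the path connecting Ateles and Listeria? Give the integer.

The MRCA of Ateles and Listeria is the root of the tree.
From Ateles up to that node: 5 branches. From Listeria up to the same node: 3 branches. Total: 5 + 3 = 8.

8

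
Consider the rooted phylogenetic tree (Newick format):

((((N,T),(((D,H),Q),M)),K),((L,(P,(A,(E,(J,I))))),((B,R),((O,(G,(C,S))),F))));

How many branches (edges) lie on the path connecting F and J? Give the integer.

9

The MRCA of F and J is the node subtending ((L,(P,(A,(E,(J,I))))),((B,R),((O,(G,(C,S))),F))).
From F up to that node: 3 branches. From J up to the same node: 6 branches. Total: 3 + 6 = 9.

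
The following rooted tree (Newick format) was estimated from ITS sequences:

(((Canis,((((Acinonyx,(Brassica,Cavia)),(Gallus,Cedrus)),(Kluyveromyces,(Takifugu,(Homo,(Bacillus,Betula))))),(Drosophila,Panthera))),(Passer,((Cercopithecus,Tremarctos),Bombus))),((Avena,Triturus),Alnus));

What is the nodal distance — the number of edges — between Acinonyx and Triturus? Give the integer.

10

The MRCA of Acinonyx and Triturus is the root of the tree.
From Acinonyx up to that node: 7 branches. From Triturus up to the same node: 3 branches. Total: 7 + 3 = 10.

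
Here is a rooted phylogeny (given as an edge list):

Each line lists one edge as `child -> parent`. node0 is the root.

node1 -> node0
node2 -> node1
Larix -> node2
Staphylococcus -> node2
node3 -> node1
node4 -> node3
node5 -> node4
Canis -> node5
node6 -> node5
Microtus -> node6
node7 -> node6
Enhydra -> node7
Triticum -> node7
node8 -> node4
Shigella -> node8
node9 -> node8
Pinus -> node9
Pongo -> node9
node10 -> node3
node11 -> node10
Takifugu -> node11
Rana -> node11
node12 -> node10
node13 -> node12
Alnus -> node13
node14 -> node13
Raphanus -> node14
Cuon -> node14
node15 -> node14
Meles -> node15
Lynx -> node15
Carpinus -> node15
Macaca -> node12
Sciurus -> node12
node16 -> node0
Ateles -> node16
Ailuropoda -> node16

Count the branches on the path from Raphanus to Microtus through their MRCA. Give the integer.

The MRCA of Raphanus and Microtus is the node subtending (((Canis,(Microtus,(Enhydra,Triticum))),(Shigella,(Pinus,Pongo))),((Takifugu,Rana),((Alnus,(Raphanus,Cuon,(Meles,Lynx,Carpinus))),Macaca,Sciurus))).
From Raphanus up to that node: 5 branches. From Microtus up to the same node: 4 branches. Total: 5 + 4 = 9.

9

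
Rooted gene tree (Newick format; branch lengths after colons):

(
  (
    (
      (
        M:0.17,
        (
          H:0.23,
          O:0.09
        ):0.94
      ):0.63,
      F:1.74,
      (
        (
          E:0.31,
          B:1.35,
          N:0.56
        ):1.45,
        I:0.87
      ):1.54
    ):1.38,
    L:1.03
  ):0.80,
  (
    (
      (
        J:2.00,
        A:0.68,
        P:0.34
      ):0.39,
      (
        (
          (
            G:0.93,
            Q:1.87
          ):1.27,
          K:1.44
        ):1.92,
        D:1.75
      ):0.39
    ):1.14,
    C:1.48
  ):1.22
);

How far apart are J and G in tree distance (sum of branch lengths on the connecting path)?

The path runs J → … → MRCA → … → G; the MRCA is the node subtending ((J,A,P),(((G,Q),K),D)).
Branch lengths along that path: 2.00 + 0.39 + 0.39 + 1.92 + 1.27 + 0.93 = 6.90.

6.90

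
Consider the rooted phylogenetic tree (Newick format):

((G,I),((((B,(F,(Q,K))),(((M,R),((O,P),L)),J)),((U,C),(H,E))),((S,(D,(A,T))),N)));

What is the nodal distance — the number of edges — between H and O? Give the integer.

The MRCA of H and O is the node subtending (((B,(F,(Q,K))),(((M,R),((O,P),L)),J)),((U,C),(H,E))).
From H up to that node: 3 branches. From O up to the same node: 6 branches. Total: 3 + 6 = 9.

9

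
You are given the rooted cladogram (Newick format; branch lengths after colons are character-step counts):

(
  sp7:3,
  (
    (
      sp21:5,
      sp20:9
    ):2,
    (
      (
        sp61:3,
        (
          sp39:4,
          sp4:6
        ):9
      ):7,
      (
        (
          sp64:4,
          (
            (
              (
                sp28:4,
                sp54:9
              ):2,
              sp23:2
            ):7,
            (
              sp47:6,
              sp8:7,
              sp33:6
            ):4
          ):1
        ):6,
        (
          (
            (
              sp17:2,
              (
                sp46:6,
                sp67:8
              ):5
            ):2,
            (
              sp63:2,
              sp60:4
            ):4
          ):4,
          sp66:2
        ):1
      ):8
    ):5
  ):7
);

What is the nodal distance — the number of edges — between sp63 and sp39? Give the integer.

The MRCA of sp63 and sp39 is the node subtending ((sp61,(sp39,sp4)),((sp64,(((sp28,sp54),sp23),(sp47,sp8,sp33))),(((sp17,(sp46,sp67)),(sp63,sp60)),sp66))).
From sp63 up to that node: 5 branches. From sp39 up to the same node: 3 branches. Total: 5 + 3 = 8.

8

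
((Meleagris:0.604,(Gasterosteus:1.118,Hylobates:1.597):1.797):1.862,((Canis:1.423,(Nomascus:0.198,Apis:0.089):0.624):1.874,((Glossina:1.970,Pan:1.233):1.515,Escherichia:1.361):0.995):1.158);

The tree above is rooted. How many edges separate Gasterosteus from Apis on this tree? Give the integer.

The MRCA of Gasterosteus and Apis is the root of the tree.
From Gasterosteus up to that node: 3 branches. From Apis up to the same node: 4 branches. Total: 3 + 4 = 7.

7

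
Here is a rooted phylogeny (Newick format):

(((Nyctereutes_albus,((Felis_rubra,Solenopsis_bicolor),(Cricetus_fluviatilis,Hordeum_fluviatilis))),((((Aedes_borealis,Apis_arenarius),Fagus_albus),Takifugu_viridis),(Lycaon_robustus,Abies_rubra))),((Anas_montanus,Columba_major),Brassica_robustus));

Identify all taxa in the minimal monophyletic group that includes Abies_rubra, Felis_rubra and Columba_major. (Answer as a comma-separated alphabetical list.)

Abies_rubra, Aedes_borealis, Anas_montanus, Apis_arenarius, Brassica_robustus, Columba_major, Cricetus_fluviatilis, Fagus_albus, Felis_rubra, Hordeum_fluviatilis, Lycaon_robustus, Nyctereutes_albus, Solenopsis_bicolor, Takifugu_viridis

Tracing Abies_rubra: it sits inside (Lycaon_robustus,Abies_rubra).
Tracing Felis_rubra: it sits inside (Felis_rubra,Solenopsis_bicolor).
Tracing Columba_major: it sits inside (Anas_montanus,Columba_major).
The smallest clade enclosing all 3 is the whole tree (their MRCA is the root), so the answer is all 14 tips in alphabetical order.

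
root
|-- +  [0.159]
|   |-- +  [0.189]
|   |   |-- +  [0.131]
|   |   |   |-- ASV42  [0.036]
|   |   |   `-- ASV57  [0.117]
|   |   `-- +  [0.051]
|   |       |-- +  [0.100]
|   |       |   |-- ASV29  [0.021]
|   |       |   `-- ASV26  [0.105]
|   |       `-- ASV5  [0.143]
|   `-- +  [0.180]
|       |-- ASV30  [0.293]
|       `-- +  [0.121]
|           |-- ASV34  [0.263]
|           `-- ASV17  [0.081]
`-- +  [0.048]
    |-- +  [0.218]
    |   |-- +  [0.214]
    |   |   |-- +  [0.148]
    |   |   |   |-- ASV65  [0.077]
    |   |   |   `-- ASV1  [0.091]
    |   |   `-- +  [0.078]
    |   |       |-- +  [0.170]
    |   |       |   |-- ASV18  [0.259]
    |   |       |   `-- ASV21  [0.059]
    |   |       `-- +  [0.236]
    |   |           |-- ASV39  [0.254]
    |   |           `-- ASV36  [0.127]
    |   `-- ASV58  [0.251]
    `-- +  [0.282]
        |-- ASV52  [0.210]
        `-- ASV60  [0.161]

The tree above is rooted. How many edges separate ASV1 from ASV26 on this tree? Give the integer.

10

The MRCA of ASV1 and ASV26 is the root of the tree.
From ASV1 up to that node: 5 branches. From ASV26 up to the same node: 5 branches. Total: 5 + 5 = 10.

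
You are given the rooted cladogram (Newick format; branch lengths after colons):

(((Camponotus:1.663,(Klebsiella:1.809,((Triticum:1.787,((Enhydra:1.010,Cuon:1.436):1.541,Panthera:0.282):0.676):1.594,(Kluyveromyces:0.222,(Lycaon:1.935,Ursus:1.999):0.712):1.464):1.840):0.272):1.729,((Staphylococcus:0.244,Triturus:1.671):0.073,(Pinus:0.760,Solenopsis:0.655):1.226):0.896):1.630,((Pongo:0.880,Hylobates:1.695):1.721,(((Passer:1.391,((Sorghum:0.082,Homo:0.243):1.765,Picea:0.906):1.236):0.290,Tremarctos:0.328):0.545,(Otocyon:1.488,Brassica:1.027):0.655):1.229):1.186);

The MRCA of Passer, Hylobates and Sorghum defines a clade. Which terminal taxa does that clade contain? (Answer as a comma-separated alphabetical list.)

Tracing Passer: it sits inside (Passer,((Sorghum,Homo),Picea)).
Tracing Hylobates: it sits inside (Pongo,Hylobates).
Tracing Sorghum: it sits inside (Sorghum,Homo).
The smallest clade enclosing all 3 is ((Pongo,Hylobates),(((Passer,((Sorghum,Homo),Picea)),Tremarctos),(Otocyon,Brassica))); the answer is its 9 terminal taxa in alphabetical order.

Brassica, Homo, Hylobates, Otocyon, Passer, Picea, Pongo, Sorghum, Tremarctos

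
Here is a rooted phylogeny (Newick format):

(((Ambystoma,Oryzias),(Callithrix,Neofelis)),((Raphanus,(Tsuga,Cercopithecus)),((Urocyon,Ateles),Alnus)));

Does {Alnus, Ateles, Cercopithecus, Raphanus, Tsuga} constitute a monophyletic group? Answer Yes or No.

No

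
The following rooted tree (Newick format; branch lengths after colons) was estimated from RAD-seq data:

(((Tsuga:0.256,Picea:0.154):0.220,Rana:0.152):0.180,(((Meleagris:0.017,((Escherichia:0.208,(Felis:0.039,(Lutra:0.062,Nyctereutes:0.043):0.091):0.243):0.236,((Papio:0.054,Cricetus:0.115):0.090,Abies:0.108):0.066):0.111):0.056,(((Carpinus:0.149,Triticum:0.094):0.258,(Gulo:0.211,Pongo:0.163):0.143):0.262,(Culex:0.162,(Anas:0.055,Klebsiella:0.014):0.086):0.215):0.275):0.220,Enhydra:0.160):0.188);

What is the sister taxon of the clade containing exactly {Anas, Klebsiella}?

Culex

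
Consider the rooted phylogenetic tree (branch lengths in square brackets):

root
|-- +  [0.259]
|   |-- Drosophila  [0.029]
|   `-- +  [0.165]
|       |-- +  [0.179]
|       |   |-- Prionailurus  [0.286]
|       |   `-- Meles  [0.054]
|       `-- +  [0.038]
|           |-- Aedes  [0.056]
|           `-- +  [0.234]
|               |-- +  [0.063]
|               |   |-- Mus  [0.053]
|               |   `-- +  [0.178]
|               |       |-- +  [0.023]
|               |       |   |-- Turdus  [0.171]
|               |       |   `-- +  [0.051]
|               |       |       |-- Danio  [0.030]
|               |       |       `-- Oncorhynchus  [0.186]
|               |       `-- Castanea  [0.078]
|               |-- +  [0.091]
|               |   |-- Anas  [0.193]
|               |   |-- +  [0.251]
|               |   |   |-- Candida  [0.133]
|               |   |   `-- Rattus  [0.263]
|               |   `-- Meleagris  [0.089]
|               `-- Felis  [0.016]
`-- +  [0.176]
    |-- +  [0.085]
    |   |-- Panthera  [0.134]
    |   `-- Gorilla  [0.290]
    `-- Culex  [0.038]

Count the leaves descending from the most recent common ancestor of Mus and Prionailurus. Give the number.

13

The MRCA of Mus and Prionailurus is the node subtending ((Prionailurus,Meles),(Aedes,((Mus,((Turdus,(Danio,Oncorhynchus)),Castanea)),(Anas,(Candida,Rattus),Meleagris),Felis))).
That clade contains 13 terminal taxa: Aedes, Anas, Candida, Castanea, Danio, Felis, Meleagris, Meles, Mus, Oncorhynchus, Prionailurus, Rattus, Turdus.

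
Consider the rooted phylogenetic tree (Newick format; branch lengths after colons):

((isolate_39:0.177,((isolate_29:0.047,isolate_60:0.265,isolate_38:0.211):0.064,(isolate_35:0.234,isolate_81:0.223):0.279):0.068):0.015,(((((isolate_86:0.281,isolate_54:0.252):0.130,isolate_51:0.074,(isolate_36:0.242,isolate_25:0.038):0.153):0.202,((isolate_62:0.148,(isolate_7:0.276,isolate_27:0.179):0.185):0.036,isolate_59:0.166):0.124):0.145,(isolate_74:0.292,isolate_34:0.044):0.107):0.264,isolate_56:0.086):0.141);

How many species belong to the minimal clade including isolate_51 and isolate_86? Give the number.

The MRCA of isolate_51 and isolate_86 is the node subtending ((isolate_86,isolate_54),isolate_51,(isolate_36,isolate_25)).
That clade contains 5 terminal taxa: isolate_25, isolate_36, isolate_51, isolate_54, isolate_86.

5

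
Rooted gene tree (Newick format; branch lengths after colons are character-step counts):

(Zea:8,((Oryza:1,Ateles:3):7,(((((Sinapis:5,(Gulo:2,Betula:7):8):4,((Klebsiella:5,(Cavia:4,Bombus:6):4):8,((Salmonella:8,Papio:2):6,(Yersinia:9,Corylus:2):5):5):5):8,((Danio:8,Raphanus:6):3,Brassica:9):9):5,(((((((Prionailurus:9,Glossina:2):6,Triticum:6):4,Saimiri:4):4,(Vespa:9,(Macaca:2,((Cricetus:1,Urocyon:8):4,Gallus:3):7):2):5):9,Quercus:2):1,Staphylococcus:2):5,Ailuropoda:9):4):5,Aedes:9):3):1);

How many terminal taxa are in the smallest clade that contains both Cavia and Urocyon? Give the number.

The MRCA of Cavia and Urocyon is the node subtending ((((Sinapis,(Gulo,Betula)),((Klebsiella,(Cavia,Bombus)),((Salmonella,Papio),(Yersinia,Corylus)))),((Danio,Raphanus),Brassica)),(((((((Prionailurus,Glossina),Triticum),Saimiri),(Vespa,(Macaca,((Cricetus,Urocyon),Gallus)))),Quercus),Staphylococcus),Ailuropoda)).
That clade contains 25 terminal taxa: Ailuropoda, Betula, Bombus, Brassica, Cavia, Corylus, Cricetus, Danio, Gallus, Glossina, Gulo, Klebsiella, Macaca, Papio, Prionailurus, Quercus, Raphanus, Saimiri, Salmonella, Sinapis, Staphylococcus, Triticum, Urocyon, Vespa, Yersinia.

25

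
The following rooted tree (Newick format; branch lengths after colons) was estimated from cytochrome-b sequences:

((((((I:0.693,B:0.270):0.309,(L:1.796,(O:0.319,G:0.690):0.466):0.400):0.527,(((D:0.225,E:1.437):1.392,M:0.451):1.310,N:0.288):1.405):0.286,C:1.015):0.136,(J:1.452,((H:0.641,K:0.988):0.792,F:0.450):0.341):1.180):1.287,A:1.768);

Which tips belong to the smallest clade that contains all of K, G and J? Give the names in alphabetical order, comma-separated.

B, C, D, E, F, G, H, I, J, K, L, M, N, O

Tracing K: it sits inside (H,K).
Tracing G: it sits inside (O,G).
Tracing J: it sits inside (J,((H,K),F)).
The smallest clade enclosing all 3 is (((((I,B),(L,(O,G))),(((D,E),M),N)),C),(J,((H,K),F))); the answer is its 14 terminal taxa in alphabetical order.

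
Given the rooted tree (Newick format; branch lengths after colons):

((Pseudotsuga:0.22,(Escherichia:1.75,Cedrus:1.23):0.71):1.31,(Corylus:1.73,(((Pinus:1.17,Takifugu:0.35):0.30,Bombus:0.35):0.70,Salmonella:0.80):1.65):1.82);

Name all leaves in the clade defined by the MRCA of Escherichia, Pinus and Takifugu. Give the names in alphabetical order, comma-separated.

Bombus, Cedrus, Corylus, Escherichia, Pinus, Pseudotsuga, Salmonella, Takifugu

Tracing Escherichia: it sits inside (Escherichia,Cedrus).
Tracing Pinus: it sits inside (Pinus,Takifugu).
Tracing Takifugu: it sits inside (Pinus,Takifugu).
The smallest clade enclosing all 3 is the whole tree (their MRCA is the root), so the answer is all 8 tips in alphabetical order.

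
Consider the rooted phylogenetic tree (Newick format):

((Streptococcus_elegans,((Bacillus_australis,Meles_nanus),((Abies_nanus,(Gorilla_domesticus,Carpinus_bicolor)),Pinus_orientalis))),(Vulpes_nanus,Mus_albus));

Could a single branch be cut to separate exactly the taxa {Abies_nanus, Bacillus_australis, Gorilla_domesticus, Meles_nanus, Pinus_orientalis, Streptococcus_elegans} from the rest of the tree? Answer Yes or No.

No

The MRCA of the listed taxa subtends (Streptococcus_elegans,((Bacillus_australis,Meles_nanus),((Abies_nanus,(Gorilla_domesticus,Carpinus_bicolor)),Pinus_orientalis))).
That clade also contains Carpinus_bicolor, which is not in the proposed group, so the group is not monophyletic.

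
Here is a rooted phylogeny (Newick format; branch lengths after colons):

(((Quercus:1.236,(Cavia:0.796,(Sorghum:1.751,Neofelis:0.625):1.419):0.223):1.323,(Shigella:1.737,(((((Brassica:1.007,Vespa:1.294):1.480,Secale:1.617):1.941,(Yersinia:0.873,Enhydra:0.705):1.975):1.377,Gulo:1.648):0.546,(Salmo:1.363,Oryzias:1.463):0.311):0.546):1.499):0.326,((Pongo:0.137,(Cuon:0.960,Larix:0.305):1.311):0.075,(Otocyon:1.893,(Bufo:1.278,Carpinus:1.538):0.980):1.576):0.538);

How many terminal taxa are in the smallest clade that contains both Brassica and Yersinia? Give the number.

The MRCA of Brassica and Yersinia is the node subtending (((Brassica,Vespa),Secale),(Yersinia,Enhydra)).
That clade contains 5 terminal taxa: Brassica, Enhydra, Secale, Vespa, Yersinia.

5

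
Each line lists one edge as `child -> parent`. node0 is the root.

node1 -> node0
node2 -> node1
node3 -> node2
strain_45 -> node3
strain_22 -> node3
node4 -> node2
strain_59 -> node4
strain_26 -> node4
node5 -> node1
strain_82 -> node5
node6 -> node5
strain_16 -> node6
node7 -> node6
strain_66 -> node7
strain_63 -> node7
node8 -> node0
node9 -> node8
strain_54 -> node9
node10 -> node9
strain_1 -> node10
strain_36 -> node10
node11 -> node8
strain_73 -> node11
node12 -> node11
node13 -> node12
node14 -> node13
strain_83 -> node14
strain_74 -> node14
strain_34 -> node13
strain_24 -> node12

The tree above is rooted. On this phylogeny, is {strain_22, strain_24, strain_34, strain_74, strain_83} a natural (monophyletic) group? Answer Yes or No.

No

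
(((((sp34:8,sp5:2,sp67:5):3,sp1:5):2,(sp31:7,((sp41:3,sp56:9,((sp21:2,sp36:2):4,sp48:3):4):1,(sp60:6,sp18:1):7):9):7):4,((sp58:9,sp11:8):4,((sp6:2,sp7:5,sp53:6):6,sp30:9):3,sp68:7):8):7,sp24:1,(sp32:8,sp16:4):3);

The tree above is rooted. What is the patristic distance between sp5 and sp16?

25

The path runs sp5 → … → MRCA → … → sp16; the MRCA is the root of the tree.
Branch lengths along that path: 2 + 3 + 2 + 4 + 7 + 3 + 4 = 25.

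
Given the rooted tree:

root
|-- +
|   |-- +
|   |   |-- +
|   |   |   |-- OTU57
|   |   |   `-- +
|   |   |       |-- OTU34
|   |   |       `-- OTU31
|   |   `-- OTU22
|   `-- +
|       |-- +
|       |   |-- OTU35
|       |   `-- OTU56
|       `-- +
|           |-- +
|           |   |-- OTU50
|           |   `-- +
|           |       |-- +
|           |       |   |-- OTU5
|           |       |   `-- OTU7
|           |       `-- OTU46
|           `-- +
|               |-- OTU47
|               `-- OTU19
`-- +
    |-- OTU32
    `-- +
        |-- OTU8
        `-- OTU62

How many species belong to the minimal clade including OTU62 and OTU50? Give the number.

The MRCA of OTU62 and OTU50 is the root, so the clade is the entire tree.
That clade contains 15 terminal taxa: OTU19, OTU22, OTU31, OTU32, OTU34, OTU35, OTU46, OTU47, OTU5, OTU50, OTU56, OTU57, OTU62, OTU7, OTU8.

15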